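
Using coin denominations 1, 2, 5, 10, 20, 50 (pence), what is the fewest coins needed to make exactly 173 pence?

6

Use the largest denomination that fits, subtract, and repeat.
173 − 3×50→23 − 1×20→3 − 1×2→1 − 1×1→0
Total coins = 3 + 1 + 1 + 1 = 6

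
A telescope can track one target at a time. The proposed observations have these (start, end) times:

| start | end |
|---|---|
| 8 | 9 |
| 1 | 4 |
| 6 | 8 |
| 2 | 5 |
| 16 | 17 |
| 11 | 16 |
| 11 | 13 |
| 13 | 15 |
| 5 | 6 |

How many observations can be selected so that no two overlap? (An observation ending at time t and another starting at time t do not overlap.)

Sorted by end: (1,4)  (2,5)  (5,6)  (6,8)  (8,9)  (11,13)  (13,15)  (11,16)  (16,17)
take (1,4); skip (2,5); take (5,6); take (6,8); take (8,9); take (11,13); take (13,15); take (16,17).
Selected 7 observations.

7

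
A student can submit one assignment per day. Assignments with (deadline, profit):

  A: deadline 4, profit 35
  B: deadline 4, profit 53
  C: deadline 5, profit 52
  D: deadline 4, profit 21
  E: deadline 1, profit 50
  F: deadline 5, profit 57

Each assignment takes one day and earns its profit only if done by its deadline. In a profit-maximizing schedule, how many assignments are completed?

5

By profit: F(d5,57), B(d4,53), C(d5,52), E(d1,50), A(d4,35), D(d4,21)
F→slot 5; B→slot 4; C→slot 3; E→slot 1; A→slot 2; D skipped.
5 of 6 scheduled.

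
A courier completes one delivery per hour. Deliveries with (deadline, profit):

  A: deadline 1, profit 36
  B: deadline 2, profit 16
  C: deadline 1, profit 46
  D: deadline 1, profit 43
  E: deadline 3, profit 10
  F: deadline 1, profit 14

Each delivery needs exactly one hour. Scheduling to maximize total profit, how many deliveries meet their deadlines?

3

Profit order: C=46 D=43 A=36 B=16 F=14 E=10
Assign: C→slot 1, D skipped, A skipped, B→slot 2, F skipped, E→slot 3.
Slots: [1:C] [2:B] [3:E]
3 of 6 scheduled.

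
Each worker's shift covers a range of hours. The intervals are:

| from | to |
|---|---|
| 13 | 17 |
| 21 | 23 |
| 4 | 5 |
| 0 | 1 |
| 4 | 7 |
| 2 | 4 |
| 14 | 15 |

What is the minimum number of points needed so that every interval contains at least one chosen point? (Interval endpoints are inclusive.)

4

Process intervals by earliest right end; each time one isn't hit yet, stab at its right endpoint.
By right end: [0,1]  [2,4]  [4,5]  [4,7]  [14,15]  [13,17]  [21,23]
[0,1] uncovered → point at 1; [2,4] uncovered → point at 4; [14,15] uncovered → point at 15; [21,23] uncovered → point at 23.
Points: 1, 4, 15, 23 (4 total).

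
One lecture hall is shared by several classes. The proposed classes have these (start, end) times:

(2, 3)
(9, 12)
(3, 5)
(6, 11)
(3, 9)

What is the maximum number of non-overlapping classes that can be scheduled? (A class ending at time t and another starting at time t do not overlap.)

3

Order by finish time; keep every interval that doesn't clash with the previous kept one.
By end time: (2,3), (3,5), (3,9), (6,11), (9,12).
Pick (2,3); next start ≥ 3 → (3,5); next start ≥ 5 → (6,11).
Selected 3 classes.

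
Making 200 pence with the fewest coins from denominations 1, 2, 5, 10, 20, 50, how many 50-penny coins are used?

Use the largest denomination that fits, subtract, and repeat.
200 = 4×50
Count of 50: 4

4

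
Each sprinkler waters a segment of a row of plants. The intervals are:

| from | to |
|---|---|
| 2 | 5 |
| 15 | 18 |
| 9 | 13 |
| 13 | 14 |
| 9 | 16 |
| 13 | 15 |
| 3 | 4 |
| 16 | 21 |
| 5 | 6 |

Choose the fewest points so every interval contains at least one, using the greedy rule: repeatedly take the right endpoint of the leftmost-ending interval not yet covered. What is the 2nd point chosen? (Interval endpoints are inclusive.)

Sort by right endpoint; whenever an interval is uncovered, place a point at its right end.
By right end: [3,4]  [2,5]  [5,6]  [9,13]  [13,14]  [13,15]  [9,16]  [15,18]  [16,21]
[3,4] uncovered → point at 4; [5,6] uncovered → point at 6; [9,13] uncovered → point at 13; [15,18] uncovered → point at 18.
Points: 4, 6, 13, 18 (4 total).

6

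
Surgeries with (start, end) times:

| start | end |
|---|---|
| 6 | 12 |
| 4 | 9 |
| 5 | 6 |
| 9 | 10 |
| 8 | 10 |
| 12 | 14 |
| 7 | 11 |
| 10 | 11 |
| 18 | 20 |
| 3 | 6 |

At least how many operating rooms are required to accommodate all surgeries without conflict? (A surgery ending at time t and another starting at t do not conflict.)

4

starts: [3, 4, 5, 6, 7, 8, 9, 10, 12, 18]
ends:   [6, 6, 9, 10, 10, 11, 11, 12, 14, 20]
s3→1 s4→2 s5→3 e6→2 e6→1 s6→2 s7→3 s8→4  — peak 4.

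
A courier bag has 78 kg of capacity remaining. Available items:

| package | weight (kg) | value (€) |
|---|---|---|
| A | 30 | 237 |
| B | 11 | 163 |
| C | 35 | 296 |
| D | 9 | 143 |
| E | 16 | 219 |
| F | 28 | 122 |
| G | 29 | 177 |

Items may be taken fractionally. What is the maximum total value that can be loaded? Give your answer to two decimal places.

876.30

Order: D (143/9=15.89) > B (163/11=14.82) > E (219/16=13.69) > C (296/35=8.46) > A (237/30=7.90) > G (177/29=6.10) > F (122/28=4.36)
Fill: take D (9 @ 143) → take B (11 @ 163) → take E (16 @ 219) → take C (35 @ 296) → take 7/30 of A → 55.30; 78/78 used.
Total value = 876.30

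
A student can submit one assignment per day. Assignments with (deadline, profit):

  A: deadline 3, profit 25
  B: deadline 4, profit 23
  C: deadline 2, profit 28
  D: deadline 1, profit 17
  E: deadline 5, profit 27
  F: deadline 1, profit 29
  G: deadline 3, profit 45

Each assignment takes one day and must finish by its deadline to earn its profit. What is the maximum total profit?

152

Take jobs in profit order; each goes to the latest open slot no later than its deadline.
By profit: G(d3,45), F(d1,29), C(d2,28), E(d5,27), A(d3,25), B(d4,23), D(d1,17)
G→slot 3; F→slot 1; C→slot 2; E→slot 5; A skipped; B→slot 4; D skipped.
Profit = 29 + 28 + 45 + 23 + 27 = 152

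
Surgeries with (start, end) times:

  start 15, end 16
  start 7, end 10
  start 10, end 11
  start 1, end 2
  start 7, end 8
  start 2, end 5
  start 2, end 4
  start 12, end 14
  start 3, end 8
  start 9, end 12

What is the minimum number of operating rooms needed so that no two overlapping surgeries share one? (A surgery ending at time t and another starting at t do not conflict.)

Count concurrent intervals with a sweep; the peak is the room count.
Events (time:±→running): 1:+→1 2:-→0 2:+→1 2:+→2 3:+→3 … peak 3.

3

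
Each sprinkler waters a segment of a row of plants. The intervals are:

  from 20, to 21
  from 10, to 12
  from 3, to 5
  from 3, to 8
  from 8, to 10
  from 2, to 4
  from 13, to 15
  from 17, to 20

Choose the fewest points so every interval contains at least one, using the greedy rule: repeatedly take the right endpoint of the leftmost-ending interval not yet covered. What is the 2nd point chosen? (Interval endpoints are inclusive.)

10

Process intervals by earliest right end; each time one isn't hit yet, stab at its right endpoint.
Sorted: [2,4] [3,5] [3,8] [8,10] [10,12] [13,15] [17,20] [20,21]
{[2,4],[3,5],[3,8]} hit by 4; {[8,10],[10,12]} hit by 10; {[13,15]} hit by 15; {[17,20],[20,21]} hit by 20.
Points: 4, 10, 15, 20 (4 total).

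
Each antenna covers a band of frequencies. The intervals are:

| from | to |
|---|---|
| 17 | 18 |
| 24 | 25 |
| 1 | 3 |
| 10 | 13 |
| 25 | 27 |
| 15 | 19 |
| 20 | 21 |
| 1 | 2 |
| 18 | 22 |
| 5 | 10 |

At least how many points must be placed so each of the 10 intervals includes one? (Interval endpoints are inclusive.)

5

Sort by right endpoint; whenever an interval is uncovered, place a point at its right end.
By right end: [1,2]  [1,3]  [5,10]  [10,13]  [17,18]  [15,19]  [20,21]  [18,22]  [24,25]  [25,27]
[1,2] uncovered → point at 2; [5,10] uncovered → point at 10; [17,18] uncovered → point at 18; [20,21] uncovered → point at 21; [24,25] uncovered → point at 25.
Points: 2, 10, 18, 21, 25 (5 total).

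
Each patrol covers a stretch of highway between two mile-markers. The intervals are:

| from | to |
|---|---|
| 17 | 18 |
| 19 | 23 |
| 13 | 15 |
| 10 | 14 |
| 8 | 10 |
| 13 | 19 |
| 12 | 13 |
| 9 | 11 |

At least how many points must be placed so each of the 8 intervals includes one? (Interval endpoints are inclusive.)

4

Process intervals by earliest right end; each time one isn't hit yet, stab at its right endpoint.
Sorted: [8,10] [9,11] [12,13] [10,14] [13,15] [17,18] [13,19] [19,23]
{[8,10],[9,11]} hit by 10; {[12,13],[10,14],[13,15]} hit by 13; {[17,18],[13,19]} hit by 18; {[19,23]} hit by 23.
Points: 10, 13, 18, 23 (4 total).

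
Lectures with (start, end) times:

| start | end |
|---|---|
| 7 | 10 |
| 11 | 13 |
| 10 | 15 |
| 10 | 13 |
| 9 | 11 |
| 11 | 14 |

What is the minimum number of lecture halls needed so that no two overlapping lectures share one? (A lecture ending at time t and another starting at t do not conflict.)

4

Count concurrent intervals with a sweep; the peak is the room count.
Events (time:±→running): 7:+→1 9:+→2 10:-→1 10:+→2 10:+→3 11:-→2 11:+→3 11:+→4 … peak 4.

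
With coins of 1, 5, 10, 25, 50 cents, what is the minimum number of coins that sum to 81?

Use the largest denomination that fits, subtract, and repeat.
81 − 1×50→31 − 1×25→6 − 1×5→1 − 1×1→0
Total coins = 1 + 1 + 1 + 1 = 4

4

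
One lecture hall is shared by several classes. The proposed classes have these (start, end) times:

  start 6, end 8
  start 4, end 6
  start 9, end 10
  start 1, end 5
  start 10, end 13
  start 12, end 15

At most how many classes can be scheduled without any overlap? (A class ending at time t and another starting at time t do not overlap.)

Greedy by earliest finish: after sorting by end time, pick each interval compatible with the last pick.
Sorted by end: (1,5)  (4,6)  (6,8)  (9,10)  (10,13)  (12,15)
take (1,5); take (6,8); take (9,10); take (10,13).
Selected 4 classes.

4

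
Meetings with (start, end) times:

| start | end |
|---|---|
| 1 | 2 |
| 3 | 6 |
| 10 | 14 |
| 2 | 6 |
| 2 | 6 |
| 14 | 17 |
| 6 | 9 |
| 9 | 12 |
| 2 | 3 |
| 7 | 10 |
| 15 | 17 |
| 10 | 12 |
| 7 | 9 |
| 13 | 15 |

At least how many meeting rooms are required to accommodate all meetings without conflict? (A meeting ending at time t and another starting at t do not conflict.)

3

Count concurrent intervals with a sweep; the peak is the room count.
Events (time:±→running): 1:+→1 2:-→0 2:+→1 2:+→2 2:+→3 … peak 3.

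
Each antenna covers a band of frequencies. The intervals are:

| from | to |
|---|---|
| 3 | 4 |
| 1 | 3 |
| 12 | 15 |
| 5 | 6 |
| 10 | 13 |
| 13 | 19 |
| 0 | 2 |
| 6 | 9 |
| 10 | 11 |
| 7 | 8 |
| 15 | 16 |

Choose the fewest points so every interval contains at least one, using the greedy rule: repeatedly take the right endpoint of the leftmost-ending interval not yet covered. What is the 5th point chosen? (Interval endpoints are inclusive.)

11

By right end: [0,2]  [1,3]  [3,4]  [5,6]  [7,8]  [6,9]  [10,11]  [10,13]  [12,15]  [15,16]  [13,19]
[0,2] uncovered → point at 2; [3,4] uncovered → point at 4; [5,6] uncovered → point at 6; [7,8] uncovered → point at 8; [10,11] uncovered → point at 11; [12,15] uncovered → point at 15.
Points: 2, 4, 6, 8, 11, 15 (6 total).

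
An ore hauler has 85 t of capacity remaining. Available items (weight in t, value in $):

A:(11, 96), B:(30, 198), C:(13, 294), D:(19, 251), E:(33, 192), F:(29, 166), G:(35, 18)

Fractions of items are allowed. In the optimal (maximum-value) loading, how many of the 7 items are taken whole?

4

Order: C (294/13=22.62) > D (251/19=13.21) > A (96/11=8.73) > B (198/30=6.60) > E (192/33=5.82) > F (166/29=5.72) > G (18/35=0.51)
Fill: take C (13 @ 294) → take D (19 @ 251) → take A (11 @ 96) → take B (30 @ 198) → take 12/33 of E → 69.82; 85/85 used.
4 item(s) taken whole; one partial (take 12/33 of E).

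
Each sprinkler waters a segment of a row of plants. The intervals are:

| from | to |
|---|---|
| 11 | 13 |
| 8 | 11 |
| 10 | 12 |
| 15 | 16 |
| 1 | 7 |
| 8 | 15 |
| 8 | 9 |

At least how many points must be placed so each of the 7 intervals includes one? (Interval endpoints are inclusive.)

Sort by right endpoint; whenever an interval is uncovered, place a point at its right end.
By right end: [1,7]  [8,9]  [8,11]  [10,12]  [11,13]  [8,15]  [15,16]
[1,7] uncovered → point at 7; [8,9] uncovered → point at 9; [10,12] uncovered → point at 12; [15,16] uncovered → point at 16.
Points: 7, 9, 12, 16 (4 total).

4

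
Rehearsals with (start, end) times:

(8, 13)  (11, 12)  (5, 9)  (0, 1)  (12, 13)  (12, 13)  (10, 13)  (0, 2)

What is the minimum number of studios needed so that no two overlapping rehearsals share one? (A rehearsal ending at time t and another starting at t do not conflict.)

Events (time:±→running): 0:+→1 0:+→2 1:-→1 2:-→0 5:+→1 8:+→2 9:-→1 10:+→2 11:+→3 12:-→2 12:+→3 12:+→4 … peak 4.

4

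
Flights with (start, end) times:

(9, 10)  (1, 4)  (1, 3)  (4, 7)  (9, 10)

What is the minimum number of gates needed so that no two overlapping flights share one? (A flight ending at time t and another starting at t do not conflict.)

2

Count concurrent intervals with a sweep; the peak is the room count.
Events (time:±→running): 1:+→1 1:+→2 … peak 2.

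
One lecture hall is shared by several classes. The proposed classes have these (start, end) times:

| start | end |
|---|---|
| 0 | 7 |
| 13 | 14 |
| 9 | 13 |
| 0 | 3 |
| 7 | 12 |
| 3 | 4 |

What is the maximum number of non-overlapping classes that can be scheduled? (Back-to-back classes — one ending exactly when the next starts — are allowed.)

Sorted by end: (0,3)  (3,4)  (0,7)  (7,12)  (9,13)  (13,14)
take (0,3); take (3,4); take (7,12); take (13,14).
Selected 4 classes.

4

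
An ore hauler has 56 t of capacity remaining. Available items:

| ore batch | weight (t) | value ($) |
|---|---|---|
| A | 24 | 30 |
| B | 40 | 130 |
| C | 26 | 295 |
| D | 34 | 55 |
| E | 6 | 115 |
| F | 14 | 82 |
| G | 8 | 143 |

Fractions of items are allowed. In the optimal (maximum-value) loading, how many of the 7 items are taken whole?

Ratios (sorted): E 19.17, G 17.88, C 11.35, F 5.86, B 3.25, D 1.62, A 1.25
take E (6 @ 115); take G (8 @ 143); take C (26 @ 295); take F (14 @ 82); take 2/40 of B → 6.50. Capacity used 56/56.
4 item(s) taken whole; one partial (take 2/40 of B).

4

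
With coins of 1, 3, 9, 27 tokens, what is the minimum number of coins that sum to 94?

94 − 3×27→13 − 1×9→4 − 1×3→1 − 1×1→0
Total coins = 3 + 1 + 1 + 1 = 6

6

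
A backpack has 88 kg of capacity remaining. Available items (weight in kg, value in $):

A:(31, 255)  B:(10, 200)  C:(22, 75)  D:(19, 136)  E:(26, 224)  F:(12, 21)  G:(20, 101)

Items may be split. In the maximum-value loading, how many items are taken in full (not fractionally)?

Sort by value per unit weight and fill in that order.
Ratios (sorted): B 20.00, E 8.62, A 8.23, D 7.16, G 5.05, C 3.41, F 1.75
take B (10 @ 200); take E (26 @ 224); take A (31 @ 255); take D (19 @ 136); take 2/20 of G → 10.10. Capacity used 88/88.
4 item(s) taken whole; one partial (take 2/20 of G).

4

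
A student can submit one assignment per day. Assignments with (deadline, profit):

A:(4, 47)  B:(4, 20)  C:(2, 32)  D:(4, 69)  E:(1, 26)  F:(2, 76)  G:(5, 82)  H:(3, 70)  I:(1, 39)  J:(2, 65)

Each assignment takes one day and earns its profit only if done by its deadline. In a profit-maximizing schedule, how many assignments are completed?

By profit: G(d5,82), F(d2,76), H(d3,70), D(d4,69), J(d2,65), A(d4,47), I(d1,39), C(d2,32), E(d1,26), B(d4,20)
G→slot 5; F→slot 2; H→slot 3; D→slot 4; J→slot 1; A skipped; I skipped; C skipped; E skipped; B skipped.
5 of 10 scheduled.

5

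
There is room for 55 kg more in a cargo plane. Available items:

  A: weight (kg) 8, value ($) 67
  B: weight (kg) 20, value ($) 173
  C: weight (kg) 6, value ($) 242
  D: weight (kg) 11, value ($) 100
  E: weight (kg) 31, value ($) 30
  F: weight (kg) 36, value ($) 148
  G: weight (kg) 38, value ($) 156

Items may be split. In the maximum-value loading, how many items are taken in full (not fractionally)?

4

Sort by value per unit weight and fill in that order.
Order: C (242/6=40.33) > D (100/11=9.09) > B (173/20=8.65) > A (67/8=8.38) > F (148/36=4.11) > G (156/38=4.11) > E (30/31=0.97)
Fill: take C (6 @ 242) → take D (11 @ 100) → take B (20 @ 173) → take A (8 @ 67) → take 10/36 of F → 41.11; 55/55 used.
4 item(s) taken whole; one partial (take 10/36 of F).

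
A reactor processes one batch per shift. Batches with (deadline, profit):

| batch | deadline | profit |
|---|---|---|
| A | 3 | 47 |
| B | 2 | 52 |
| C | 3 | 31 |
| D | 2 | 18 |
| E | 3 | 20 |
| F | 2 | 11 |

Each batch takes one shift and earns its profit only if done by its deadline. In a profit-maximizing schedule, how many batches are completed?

3

Sort by profit descending; place each in the latest free slot ≤ its deadline.
Profit order: B=52 A=47 C=31 E=20 D=18 F=11
Assign: B→slot 2, A→slot 3, C→slot 1, E skipped, D skipped, F skipped.
Slots: [1:C] [2:B] [3:A]
3 of 6 scheduled.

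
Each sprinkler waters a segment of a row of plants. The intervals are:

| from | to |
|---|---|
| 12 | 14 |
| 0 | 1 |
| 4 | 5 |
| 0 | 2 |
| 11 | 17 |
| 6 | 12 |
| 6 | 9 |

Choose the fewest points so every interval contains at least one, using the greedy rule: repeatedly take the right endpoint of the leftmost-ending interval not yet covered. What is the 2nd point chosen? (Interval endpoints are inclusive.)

By right end: [0,1]  [0,2]  [4,5]  [6,9]  [6,12]  [12,14]  [11,17]
[0,1] uncovered → point at 1; [4,5] uncovered → point at 5; [6,9] uncovered → point at 9; [12,14] uncovered → point at 14.
Points: 1, 5, 9, 14 (4 total).

5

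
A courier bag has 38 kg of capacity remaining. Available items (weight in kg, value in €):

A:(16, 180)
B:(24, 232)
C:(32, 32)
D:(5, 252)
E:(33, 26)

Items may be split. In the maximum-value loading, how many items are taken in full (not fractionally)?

2

Order: D (252/5=50.40) > A (180/16=11.25) > B (232/24=9.67) > C (32/32=1.00) > E (26/33=0.79)
Fill: take D (5 @ 252) → take A (16 @ 180) → take 17/24 of B → 164.33; 38/38 used.
2 item(s) taken whole; one partial (take 17/24 of B).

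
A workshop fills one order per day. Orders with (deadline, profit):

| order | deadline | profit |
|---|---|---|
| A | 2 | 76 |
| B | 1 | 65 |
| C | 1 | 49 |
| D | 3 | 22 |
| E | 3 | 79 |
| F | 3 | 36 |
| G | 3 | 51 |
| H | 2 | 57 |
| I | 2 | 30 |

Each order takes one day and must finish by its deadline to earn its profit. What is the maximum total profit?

220

Sort by profit descending; place each in the latest free slot ≤ its deadline.
Profit order: E=79 A=76 B=65 H=57 G=51 C=49 F=36 I=30 D=22
Assign: E→slot 3, A→slot 2, B→slot 1, H skipped, G skipped, C skipped, F skipped, I skipped, D skipped.
Slots: [1:B] [2:A] [3:E]
Profit = 65 + 76 + 79 = 220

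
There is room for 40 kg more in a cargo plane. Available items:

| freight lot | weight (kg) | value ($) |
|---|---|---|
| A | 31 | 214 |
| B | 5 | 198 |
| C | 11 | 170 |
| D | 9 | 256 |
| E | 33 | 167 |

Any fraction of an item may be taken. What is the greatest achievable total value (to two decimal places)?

727.55

Sort by value per unit weight and fill in that order.
Order: B (198/5=39.60) > D (256/9=28.44) > C (170/11=15.45) > A (214/31=6.90) > E (167/33=5.06)
Fill: take B (5 @ 198) → take D (9 @ 256) → take C (11 @ 170) → take 15/31 of A → 103.55; 40/40 used.
Total value = 727.55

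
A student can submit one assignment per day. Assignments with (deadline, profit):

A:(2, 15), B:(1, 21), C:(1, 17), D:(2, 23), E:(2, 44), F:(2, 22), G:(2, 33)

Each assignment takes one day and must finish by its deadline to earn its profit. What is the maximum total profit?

77

Sort by profit descending; place each in the latest free slot ≤ its deadline.
By profit: E(d2,44), G(d2,33), D(d2,23), F(d2,22), B(d1,21), C(d1,17), A(d2,15)
E→slot 2; G→slot 1; D skipped; F skipped; B skipped; C skipped; A skipped.
Profit = 33 + 44 = 77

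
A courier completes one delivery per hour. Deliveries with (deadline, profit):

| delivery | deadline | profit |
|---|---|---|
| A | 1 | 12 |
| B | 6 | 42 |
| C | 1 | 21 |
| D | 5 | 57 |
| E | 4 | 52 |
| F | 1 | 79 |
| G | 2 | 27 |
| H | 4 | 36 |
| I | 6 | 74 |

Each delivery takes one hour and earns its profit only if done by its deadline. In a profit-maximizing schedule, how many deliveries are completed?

Take jobs in profit order; each goes to the latest open slot no later than its deadline.
By profit: F(d1,79), I(d6,74), D(d5,57), E(d4,52), B(d6,42), H(d4,36), G(d2,27), C(d1,21), A(d1,12)
F→slot 1; I→slot 6; D→slot 5; E→slot 4; B→slot 3; H→slot 2; G skipped; C skipped; A skipped.
6 of 9 scheduled.

6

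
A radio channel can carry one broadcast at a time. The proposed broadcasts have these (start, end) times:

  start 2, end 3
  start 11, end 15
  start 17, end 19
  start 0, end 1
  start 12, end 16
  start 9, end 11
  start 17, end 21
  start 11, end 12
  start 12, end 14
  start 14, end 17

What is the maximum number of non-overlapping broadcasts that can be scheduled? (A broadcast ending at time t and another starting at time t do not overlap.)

Sorted by end: (0,1)  (2,3)  (9,11)  (11,12)  (12,14)  (11,15)  (12,16)  (14,17)  (17,19)  (17,21)
take (0,1); take (2,3); take (9,11); take (11,12); take (12,14); skip (12,16); take (14,17); take (17,19).
Selected 7 broadcasts.

7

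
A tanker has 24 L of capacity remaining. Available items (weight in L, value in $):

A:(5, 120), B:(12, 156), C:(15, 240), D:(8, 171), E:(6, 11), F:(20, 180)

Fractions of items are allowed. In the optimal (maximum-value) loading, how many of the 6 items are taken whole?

2

Greedy by value/weight ratio, highest first.
Order: A (120/5=24.00) > D (171/8=21.38) > C (240/15=16.00) > B (156/12=13.00) > F (180/20=9.00) > E (11/6=1.83)
Fill: take A (5 @ 120) → take D (8 @ 171) → take 11/15 of C → 176.00; 24/24 used.
2 item(s) taken whole; one partial (take 11/15 of C).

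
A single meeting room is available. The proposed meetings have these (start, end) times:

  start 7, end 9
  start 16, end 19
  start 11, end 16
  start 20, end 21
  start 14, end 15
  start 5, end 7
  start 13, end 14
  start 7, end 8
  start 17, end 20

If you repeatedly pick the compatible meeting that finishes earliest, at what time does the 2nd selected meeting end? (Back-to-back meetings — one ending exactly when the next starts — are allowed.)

8

Order by finish time; keep every interval that doesn't clash with the previous kept one.
By end time: (5,7), (7,8), (7,9), (13,14), (14,15), (11,16), (16,19), (17,20), (20,21).
Pick (5,7); next start ≥ 7 → (7,8); next start ≥ 8 → (13,14); next start ≥ 14 → (14,15); next start ≥ 15 → (16,19); next start ≥ 19 → (20,21).
Selected: (5,7) (7,8) (13,14) (14,15) (16,19) (20,21)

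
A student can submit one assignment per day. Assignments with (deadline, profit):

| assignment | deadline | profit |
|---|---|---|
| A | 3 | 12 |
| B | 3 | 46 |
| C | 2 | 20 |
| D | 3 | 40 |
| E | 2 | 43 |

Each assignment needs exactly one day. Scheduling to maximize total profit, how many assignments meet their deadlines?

3

Take jobs in profit order; each goes to the latest open slot no later than its deadline.
Profit order: B=46 E=43 D=40 C=20 A=12
Assign: B→slot 3, E→slot 2, D→slot 1, C skipped, A skipped.
Slots: [1:D] [2:E] [3:B]
3 of 5 scheduled.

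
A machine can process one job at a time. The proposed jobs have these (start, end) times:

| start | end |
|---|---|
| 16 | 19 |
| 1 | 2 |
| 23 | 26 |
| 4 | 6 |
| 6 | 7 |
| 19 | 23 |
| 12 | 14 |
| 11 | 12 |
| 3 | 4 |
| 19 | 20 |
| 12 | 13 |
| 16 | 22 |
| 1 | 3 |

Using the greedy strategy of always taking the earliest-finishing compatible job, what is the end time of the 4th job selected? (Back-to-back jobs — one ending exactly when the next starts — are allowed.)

7

By end time: (1,2), (1,3), (3,4), (4,6), (6,7), (11,12), (12,13), (12,14), (16,19), (19,20), (16,22), (19,23), (23,26).
Pick (1,2); next start ≥ 2 → (3,4); next start ≥ 4 → (4,6); next start ≥ 6 → (6,7); next start ≥ 7 → (11,12); next start ≥ 12 → (12,13); next start ≥ 13 → (16,19); next start ≥ 19 → (19,20); next start ≥ 20 → (23,26).
Selected: (1,2) (3,4) (4,6) (6,7) (11,12) (12,13) (16,19) (19,20) (23,26)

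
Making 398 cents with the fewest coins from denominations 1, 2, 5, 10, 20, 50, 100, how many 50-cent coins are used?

1

398 − 3×100→98 − 1×50→48 − 2×20→8 − 1×5→3 − 1×2→1 − 1×1→0
Count of 50: 1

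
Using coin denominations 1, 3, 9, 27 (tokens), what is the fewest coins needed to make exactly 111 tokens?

111 − 4×27→3 − 1×3→0
Total coins = 4 + 1 = 5

5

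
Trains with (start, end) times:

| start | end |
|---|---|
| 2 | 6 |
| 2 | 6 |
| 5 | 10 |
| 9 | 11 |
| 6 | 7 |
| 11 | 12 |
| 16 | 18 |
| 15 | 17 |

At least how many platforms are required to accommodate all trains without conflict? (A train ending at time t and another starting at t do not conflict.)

starts: [2, 2, 5, 6, 9, 11, 15, 16]
ends:   [6, 6, 7, 10, 11, 12, 17, 18]
s2→1 s2→2 s5→3  — peak 3.

3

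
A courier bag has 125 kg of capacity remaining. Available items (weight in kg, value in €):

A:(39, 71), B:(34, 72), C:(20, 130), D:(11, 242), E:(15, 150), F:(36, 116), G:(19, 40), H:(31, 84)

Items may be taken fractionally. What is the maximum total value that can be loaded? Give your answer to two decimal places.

747.41

Order: D (242/11=22.00) > E (150/15=10.00) > C (130/20=6.50) > F (116/36=3.22) > H (84/31=2.71) > B (72/34=2.12) > G (40/19=2.11) > A (71/39=1.82)
Fill: take D (11 @ 242) → take E (15 @ 150) → take C (20 @ 130) → take F (36 @ 116) → take H (31 @ 84) → take 12/34 of B → 25.41; 125/125 used.
Total value = 747.41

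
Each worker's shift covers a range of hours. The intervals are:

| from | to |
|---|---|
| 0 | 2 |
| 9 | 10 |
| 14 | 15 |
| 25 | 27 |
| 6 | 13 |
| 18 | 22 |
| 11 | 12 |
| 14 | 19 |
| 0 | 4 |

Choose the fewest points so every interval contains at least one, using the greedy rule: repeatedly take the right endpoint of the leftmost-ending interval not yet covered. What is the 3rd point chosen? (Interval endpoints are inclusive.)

12

Process intervals by earliest right end; each time one isn't hit yet, stab at its right endpoint.
By right end: [0,2]  [0,4]  [9,10]  [11,12]  [6,13]  [14,15]  [14,19]  [18,22]  [25,27]
[0,2] uncovered → point at 2; [9,10] uncovered → point at 10; [11,12] uncovered → point at 12; [14,15] uncovered → point at 15; [18,22] uncovered → point at 22; [25,27] uncovered → point at 27.
Points: 2, 10, 12, 15, 22, 27 (6 total).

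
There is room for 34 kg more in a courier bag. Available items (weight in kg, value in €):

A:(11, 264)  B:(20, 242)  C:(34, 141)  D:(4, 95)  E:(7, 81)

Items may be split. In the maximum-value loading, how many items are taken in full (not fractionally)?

2

Ratios (sorted): A 24.00, D 23.75, B 12.10, E 11.57, C 4.15
take A (11 @ 264); take D (4 @ 95); take 19/20 of B → 229.90. Capacity used 34/34.
2 item(s) taken whole; one partial (take 19/20 of B).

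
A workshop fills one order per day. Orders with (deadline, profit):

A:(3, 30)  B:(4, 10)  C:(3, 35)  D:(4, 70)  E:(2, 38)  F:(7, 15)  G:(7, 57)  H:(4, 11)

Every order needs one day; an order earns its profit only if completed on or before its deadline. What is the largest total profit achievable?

245

By profit: D(d4,70), G(d7,57), E(d2,38), C(d3,35), A(d3,30), F(d7,15), H(d4,11), B(d4,10)
D→slot 4; G→slot 7; E→slot 2; C→slot 3; A→slot 1; F→slot 6; H skipped; B skipped.
Profit = 30 + 38 + 35 + 70 + 15 + 57 = 245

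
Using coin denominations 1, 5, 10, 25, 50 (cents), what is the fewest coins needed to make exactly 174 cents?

Greedy: take as many of the largest coin as possible, then repeat with the remainder.
174 − 3×50→24 − 2×10→4 − 4×1→0
Total coins = 3 + 2 + 4 = 9

9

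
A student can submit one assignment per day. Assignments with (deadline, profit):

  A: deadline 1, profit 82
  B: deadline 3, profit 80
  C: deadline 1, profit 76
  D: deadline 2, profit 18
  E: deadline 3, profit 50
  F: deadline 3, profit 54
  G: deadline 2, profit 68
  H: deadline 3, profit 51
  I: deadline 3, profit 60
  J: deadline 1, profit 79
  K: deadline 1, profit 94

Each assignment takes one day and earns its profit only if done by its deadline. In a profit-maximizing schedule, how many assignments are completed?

3

Take jobs in profit order; each goes to the latest open slot no later than its deadline.
By profit: K(d1,94), A(d1,82), B(d3,80), J(d1,79), C(d1,76), G(d2,68), I(d3,60), F(d3,54), H(d3,51), E(d3,50), D(d2,18)
K→slot 1; A skipped; B→slot 3; J skipped; C skipped; G→slot 2; I skipped; F skipped; H skipped; E skipped; D skipped.
3 of 11 scheduled.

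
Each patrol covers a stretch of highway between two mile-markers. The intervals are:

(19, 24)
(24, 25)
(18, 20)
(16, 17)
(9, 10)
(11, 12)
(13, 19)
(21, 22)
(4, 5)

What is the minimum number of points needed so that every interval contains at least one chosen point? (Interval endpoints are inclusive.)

7

Sort by right endpoint; whenever an interval is uncovered, place a point at its right end.
By right end: [4,5]  [9,10]  [11,12]  [16,17]  [13,19]  [18,20]  [21,22]  [19,24]  [24,25]
[4,5] uncovered → point at 5; [9,10] uncovered → point at 10; [11,12] uncovered → point at 12; [16,17] uncovered → point at 17; [18,20] uncovered → point at 20; [21,22] uncovered → point at 22; [24,25] uncovered → point at 25.
Points: 5, 10, 12, 17, 20, 22, 25 (7 total).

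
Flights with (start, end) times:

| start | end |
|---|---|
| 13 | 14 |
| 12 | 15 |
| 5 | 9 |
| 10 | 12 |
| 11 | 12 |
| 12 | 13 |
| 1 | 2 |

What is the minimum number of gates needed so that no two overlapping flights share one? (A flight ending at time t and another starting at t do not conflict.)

The answer is the maximum number of intervals overlapping at any instant.
Events (time:±→running): 1:+→1 2:-→0 5:+→1 9:-→0 10:+→1 11:+→2 … peak 2.

2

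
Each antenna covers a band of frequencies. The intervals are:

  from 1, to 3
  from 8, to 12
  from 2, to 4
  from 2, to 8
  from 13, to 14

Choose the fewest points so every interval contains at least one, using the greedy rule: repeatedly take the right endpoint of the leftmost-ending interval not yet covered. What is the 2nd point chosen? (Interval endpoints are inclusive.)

12

By right end: [1,3]  [2,4]  [2,8]  [8,12]  [13,14]
[1,3] uncovered → point at 3; [8,12] uncovered → point at 12; [13,14] uncovered → point at 14.
Points: 3, 12, 14 (3 total).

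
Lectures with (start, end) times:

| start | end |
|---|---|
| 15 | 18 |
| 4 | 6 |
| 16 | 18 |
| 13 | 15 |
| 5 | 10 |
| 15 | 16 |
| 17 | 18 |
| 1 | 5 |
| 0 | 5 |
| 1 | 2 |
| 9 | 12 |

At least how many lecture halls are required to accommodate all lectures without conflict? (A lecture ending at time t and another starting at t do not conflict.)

Events (time:±→running): 0:+→1 1:+→2 1:+→3 … peak 3.

3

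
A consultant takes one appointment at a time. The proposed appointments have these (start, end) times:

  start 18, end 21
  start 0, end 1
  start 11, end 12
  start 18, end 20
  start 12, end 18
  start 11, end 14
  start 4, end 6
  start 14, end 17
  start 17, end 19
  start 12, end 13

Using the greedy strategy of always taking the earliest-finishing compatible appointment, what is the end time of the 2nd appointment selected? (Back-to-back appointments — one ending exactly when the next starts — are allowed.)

Sort by end time and greedily take each interval whose start is ≥ the last chosen end.
By end time: (0,1), (4,6), (11,12), (12,13), (11,14), (14,17), (12,18), (17,19), (18,20), (18,21).
Pick (0,1); next start ≥ 1 → (4,6); next start ≥ 6 → (11,12); next start ≥ 12 → (12,13); next start ≥ 13 → (14,17); next start ≥ 17 → (17,19).
Selected: (0,1) (4,6) (11,12) (12,13) (14,17) (17,19)

6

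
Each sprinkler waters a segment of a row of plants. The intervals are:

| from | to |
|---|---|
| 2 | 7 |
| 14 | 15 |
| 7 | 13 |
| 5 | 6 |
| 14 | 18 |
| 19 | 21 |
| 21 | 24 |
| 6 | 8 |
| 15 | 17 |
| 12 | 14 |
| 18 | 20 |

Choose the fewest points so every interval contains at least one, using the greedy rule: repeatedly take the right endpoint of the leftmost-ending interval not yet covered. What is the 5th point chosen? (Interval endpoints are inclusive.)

Process intervals by earliest right end; each time one isn't hit yet, stab at its right endpoint.
Sorted: [5,6] [2,7] [6,8] [7,13] [12,14] [14,15] [15,17] [14,18] [18,20] [19,21] [21,24]
{[5,6],[2,7],[6,8]} hit by 6; {[7,13],[12,14]} hit by 13; {[14,15],[15,17],[14,18]} hit by 15; {[18,20],[19,21]} hit by 20; {[21,24]} hit by 24.
Points: 6, 13, 15, 20, 24 (5 total).

24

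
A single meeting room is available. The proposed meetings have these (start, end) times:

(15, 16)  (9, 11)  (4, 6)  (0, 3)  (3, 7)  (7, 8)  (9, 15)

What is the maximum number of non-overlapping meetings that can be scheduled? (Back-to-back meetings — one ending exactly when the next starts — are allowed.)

5

Order by finish time; keep every interval that doesn't clash with the previous kept one.
By end time: (0,3), (4,6), (3,7), (7,8), (9,11), (9,15), (15,16).
Pick (0,3); next start ≥ 3 → (4,6); next start ≥ 6 → (7,8); next start ≥ 8 → (9,11); next start ≥ 11 → (15,16).
Selected 5 meetings.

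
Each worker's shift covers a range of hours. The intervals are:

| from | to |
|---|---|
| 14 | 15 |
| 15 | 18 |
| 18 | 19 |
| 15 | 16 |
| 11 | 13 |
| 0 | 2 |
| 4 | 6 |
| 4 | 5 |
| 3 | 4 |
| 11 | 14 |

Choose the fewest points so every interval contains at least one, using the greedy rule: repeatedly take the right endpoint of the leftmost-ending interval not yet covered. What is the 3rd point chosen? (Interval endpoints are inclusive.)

13

Sort by right endpoint; whenever an interval is uncovered, place a point at its right end.
By right end: [0,2]  [3,4]  [4,5]  [4,6]  [11,13]  [11,14]  [14,15]  [15,16]  [15,18]  [18,19]
[0,2] uncovered → point at 2; [3,4] uncovered → point at 4; [11,13] uncovered → point at 13; [14,15] uncovered → point at 15; [18,19] uncovered → point at 19.
Points: 2, 4, 13, 15, 19 (5 total).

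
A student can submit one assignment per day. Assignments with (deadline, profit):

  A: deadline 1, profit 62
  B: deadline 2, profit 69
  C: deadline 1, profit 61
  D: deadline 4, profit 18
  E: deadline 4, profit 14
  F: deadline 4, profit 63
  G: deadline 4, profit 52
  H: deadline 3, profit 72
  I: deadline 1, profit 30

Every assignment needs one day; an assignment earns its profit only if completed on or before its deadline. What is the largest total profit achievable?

By profit: H(d3,72), B(d2,69), F(d4,63), A(d1,62), C(d1,61), G(d4,52), I(d1,30), D(d4,18), E(d4,14)
H→slot 3; B→slot 2; F→slot 4; A→slot 1; C skipped; G skipped; I skipped; D skipped; E skipped.
Profit = 62 + 69 + 72 + 63 = 266

266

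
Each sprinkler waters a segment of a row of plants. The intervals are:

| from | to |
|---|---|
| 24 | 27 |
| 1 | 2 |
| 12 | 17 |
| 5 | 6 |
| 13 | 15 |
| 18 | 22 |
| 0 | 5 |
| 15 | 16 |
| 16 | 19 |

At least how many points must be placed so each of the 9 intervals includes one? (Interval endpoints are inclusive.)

5

Sorted: [1,2] [0,5] [5,6] [13,15] [15,16] [12,17] [16,19] [18,22] [24,27]
{[1,2],[0,5]} hit by 2; {[5,6]} hit by 6; {[13,15],[15,16],[12,17]} hit by 15; {[16,19],[18,22]} hit by 19; {[24,27]} hit by 27.
Points: 2, 6, 15, 19, 27 (5 total).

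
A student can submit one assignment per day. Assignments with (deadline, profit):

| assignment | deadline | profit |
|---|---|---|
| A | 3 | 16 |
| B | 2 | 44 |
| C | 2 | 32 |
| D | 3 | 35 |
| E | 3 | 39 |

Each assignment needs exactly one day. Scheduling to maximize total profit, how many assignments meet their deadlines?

Sort by profit descending; place each in the latest free slot ≤ its deadline.
By profit: B(d2,44), E(d3,39), D(d3,35), C(d2,32), A(d3,16)
B→slot 2; E→slot 3; D→slot 1; C skipped; A skipped.
3 of 5 scheduled.

3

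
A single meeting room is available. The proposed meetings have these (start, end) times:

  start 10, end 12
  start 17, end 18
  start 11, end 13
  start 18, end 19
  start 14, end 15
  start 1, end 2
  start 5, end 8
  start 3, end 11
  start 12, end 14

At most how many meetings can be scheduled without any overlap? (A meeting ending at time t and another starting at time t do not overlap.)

Greedy by earliest finish: after sorting by end time, pick each interval compatible with the last pick.
Sorted by end: (1,2)  (5,8)  (3,11)  (10,12)  (11,13)  (12,14)  (14,15)  (17,18)  (18,19)
take (1,2); take (5,8); take (10,12); take (12,14); take (14,15); take (17,18); take (18,19).
Selected 7 meetings.

7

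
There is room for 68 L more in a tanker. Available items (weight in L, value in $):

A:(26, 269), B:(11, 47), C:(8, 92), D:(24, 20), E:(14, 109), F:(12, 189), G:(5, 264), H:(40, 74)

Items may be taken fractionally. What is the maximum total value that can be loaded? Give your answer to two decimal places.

Ratios (sorted): G 52.80, F 15.75, C 11.50, A 10.35, E 7.79, B 4.27, H 1.85, D 0.83
take G (5 @ 264); take F (12 @ 189); take C (8 @ 92); take A (26 @ 269); take E (14 @ 109); take 3/11 of B → 12.82. Capacity used 68/68.
Total value = 935.82

935.82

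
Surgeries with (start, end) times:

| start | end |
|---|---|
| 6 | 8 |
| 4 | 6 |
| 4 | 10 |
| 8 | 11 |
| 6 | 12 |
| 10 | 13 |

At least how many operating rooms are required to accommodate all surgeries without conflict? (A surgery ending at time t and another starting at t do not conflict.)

The answer is the maximum number of intervals overlapping at any instant.
starts: [4, 4, 6, 6, 8, 10]
ends:   [6, 8, 10, 11, 12, 13]
s4→1 s4→2 e6→1 s6→2 s6→3  — peak 3.

3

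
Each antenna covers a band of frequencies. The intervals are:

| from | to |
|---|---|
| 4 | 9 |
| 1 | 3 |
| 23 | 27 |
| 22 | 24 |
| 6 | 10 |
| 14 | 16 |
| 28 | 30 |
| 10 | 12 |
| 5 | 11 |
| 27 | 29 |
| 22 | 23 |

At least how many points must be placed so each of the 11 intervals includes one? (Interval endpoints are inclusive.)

6

Process intervals by earliest right end; each time one isn't hit yet, stab at its right endpoint.
By right end: [1,3]  [4,9]  [6,10]  [5,11]  [10,12]  [14,16]  [22,23]  [22,24]  [23,27]  [27,29]  [28,30]
[1,3] uncovered → point at 3; [4,9] uncovered → point at 9; [10,12] uncovered → point at 12; [14,16] uncovered → point at 16; [22,23] uncovered → point at 23; [27,29] uncovered → point at 29.
Points: 3, 9, 12, 16, 23, 29 (6 total).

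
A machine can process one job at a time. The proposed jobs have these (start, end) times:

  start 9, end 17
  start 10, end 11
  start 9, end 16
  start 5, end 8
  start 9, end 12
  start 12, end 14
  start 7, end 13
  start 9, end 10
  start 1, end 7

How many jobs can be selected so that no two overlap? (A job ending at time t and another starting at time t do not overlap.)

Sorted by end: (1,7)  (5,8)  (9,10)  (10,11)  (9,12)  (7,13)  (12,14)  (9,16)  (9,17)
take (1,7); take (9,10); take (10,11); skip (7,13); take (12,14).
Selected 4 jobs.

4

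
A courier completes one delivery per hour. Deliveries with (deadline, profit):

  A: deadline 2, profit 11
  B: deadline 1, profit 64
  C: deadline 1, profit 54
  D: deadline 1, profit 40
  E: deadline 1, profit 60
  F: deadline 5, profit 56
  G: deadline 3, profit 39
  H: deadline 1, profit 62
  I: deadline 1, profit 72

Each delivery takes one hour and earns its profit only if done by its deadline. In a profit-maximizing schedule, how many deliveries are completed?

4

Take jobs in profit order; each goes to the latest open slot no later than its deadline.
By profit: I(d1,72), B(d1,64), H(d1,62), E(d1,60), F(d5,56), C(d1,54), D(d1,40), G(d3,39), A(d2,11)
I→slot 1; B skipped; H skipped; E skipped; F→slot 5; C skipped; D skipped; G→slot 3; A→slot 2.
4 of 9 scheduled.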